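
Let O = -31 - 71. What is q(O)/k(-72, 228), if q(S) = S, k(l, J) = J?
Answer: -17/38 ≈ -0.44737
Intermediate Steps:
O = -102
q(O)/k(-72, 228) = -102/228 = -102*1/228 = -17/38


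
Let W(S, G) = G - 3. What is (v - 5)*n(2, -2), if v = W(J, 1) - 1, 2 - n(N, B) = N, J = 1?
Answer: 0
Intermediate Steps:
W(S, G) = -3 + G
n(N, B) = 2 - N
v = -3 (v = (-3 + 1) - 1 = -2 - 1 = -3)
(v - 5)*n(2, -2) = (-3 - 5)*(2 - 1*2) = -8*(2 - 2) = -8*0 = 0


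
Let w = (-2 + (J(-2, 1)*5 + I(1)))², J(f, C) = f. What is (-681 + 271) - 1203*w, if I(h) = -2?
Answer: -236198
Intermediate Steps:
w = 196 (w = (-2 + (-2*5 - 2))² = (-2 + (-10 - 2))² = (-2 - 12)² = (-14)² = 196)
(-681 + 271) - 1203*w = (-681 + 271) - 1203*196 = -410 - 235788 = -236198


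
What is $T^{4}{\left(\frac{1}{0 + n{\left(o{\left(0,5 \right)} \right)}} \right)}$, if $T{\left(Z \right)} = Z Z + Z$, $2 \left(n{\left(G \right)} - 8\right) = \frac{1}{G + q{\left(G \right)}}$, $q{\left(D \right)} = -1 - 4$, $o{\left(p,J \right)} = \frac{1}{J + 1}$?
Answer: $\frac{3133796675144976}{7562821648920027361} \approx 0.00041437$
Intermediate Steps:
$o{\left(p,J \right)} = \frac{1}{1 + J}$
$q{\left(D \right)} = -5$ ($q{\left(D \right)} = -1 - 4 = -5$)
$n{\left(G \right)} = 8 + \frac{1}{2 \left(-5 + G\right)}$ ($n{\left(G \right)} = 8 + \frac{1}{2 \left(G - 5\right)} = 8 + \frac{1}{2 \left(-5 + G\right)}$)
$T{\left(Z \right)} = Z + Z^{2}$ ($T{\left(Z \right)} = Z^{2} + Z = Z + Z^{2}$)
$T^{4}{\left(\frac{1}{0 + n{\left(o{\left(0,5 \right)} \right)}} \right)} = \left(\frac{1 + \frac{1}{0 + \frac{-79 + \frac{16}{1 + 5}}{2 \left(-5 + \frac{1}{1 + 5}\right)}}}{0 + \frac{-79 + \frac{16}{1 + 5}}{2 \left(-5 + \frac{1}{1 + 5}\right)}}\right)^{4} = \left(\frac{1 + \frac{1}{0 + \frac{-79 + \frac{16}{6}}{2 \left(-5 + \frac{1}{6}\right)}}}{0 + \frac{-79 + \frac{16}{6}}{2 \left(-5 + \frac{1}{6}\right)}}\right)^{4} = \left(\frac{1 + \frac{1}{0 + \frac{-79 + 16 \cdot \frac{1}{6}}{2 \left(-5 + \frac{1}{6}\right)}}}{0 + \frac{-79 + 16 \cdot \frac{1}{6}}{2 \left(-5 + \frac{1}{6}\right)}}\right)^{4} = \left(\frac{1 + \frac{1}{0 + \frac{-79 + \frac{8}{3}}{2 \left(- \frac{29}{6}\right)}}}{0 + \frac{-79 + \frac{8}{3}}{2 \left(- \frac{29}{6}\right)}}\right)^{4} = \left(\frac{1 + \frac{1}{0 + \frac{1}{2} \left(- \frac{6}{29}\right) \left(- \frac{229}{3}\right)}}{0 + \frac{1}{2} \left(- \frac{6}{29}\right) \left(- \frac{229}{3}\right)}\right)^{4} = \left(\frac{1 + \frac{1}{0 + \frac{229}{29}}}{0 + \frac{229}{29}}\right)^{4} = \left(\frac{1 + \frac{1}{\frac{229}{29}}}{\frac{229}{29}}\right)^{4} = \left(\frac{29 \left(1 + \frac{29}{229}\right)}{229}\right)^{4} = \left(\frac{29}{229} \cdot \frac{258}{229}\right)^{4} = \left(\frac{7482}{52441}\right)^{4} = \frac{3133796675144976}{7562821648920027361}$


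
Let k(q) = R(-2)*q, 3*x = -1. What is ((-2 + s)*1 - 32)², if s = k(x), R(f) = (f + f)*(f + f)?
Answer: 13924/9 ≈ 1547.1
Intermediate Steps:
x = -⅓ (x = (⅓)*(-1) = -⅓ ≈ -0.33333)
R(f) = 4*f² (R(f) = (2*f)*(2*f) = 4*f²)
k(q) = 16*q (k(q) = (4*(-2)²)*q = (4*4)*q = 16*q)
s = -16/3 (s = 16*(-⅓) = -16/3 ≈ -5.3333)
((-2 + s)*1 - 32)² = ((-2 - 16/3)*1 - 32)² = (-22/3*1 - 32)² = (-22/3 - 32)² = (-118/3)² = 13924/9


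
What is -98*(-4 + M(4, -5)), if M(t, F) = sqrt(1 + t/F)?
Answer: 392 - 98*sqrt(5)/5 ≈ 348.17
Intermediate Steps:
-98*(-4 + M(4, -5)) = -98*(-4 + sqrt((-5 + 4)/(-5))) = -98*(-4 + sqrt(-1/5*(-1))) = -98*(-4 + sqrt(1/5)) = -98*(-4 + sqrt(5)/5) = 392 - 98*sqrt(5)/5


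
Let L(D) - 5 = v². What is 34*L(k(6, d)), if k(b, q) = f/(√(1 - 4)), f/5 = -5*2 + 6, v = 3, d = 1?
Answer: 476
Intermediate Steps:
f = -20 (f = 5*(-5*2 + 6) = 5*(-10 + 6) = 5*(-4) = -20)
k(b, q) = 20*I*√3/3 (k(b, q) = -20/√(1 - 4) = -20*(-I*√3/3) = -(-20)*I*√3/3 = 20*I*√3/3)
L(D) = 14 (L(D) = 5 + 3² = 5 + 9 = 14)
34*L(k(6, d)) = 34*14 = 476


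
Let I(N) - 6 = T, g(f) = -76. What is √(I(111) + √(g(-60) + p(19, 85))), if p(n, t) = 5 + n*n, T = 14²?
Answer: √(202 + √290) ≈ 14.800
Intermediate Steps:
T = 196
p(n, t) = 5 + n²
I(N) = 202 (I(N) = 6 + 196 = 202)
√(I(111) + √(g(-60) + p(19, 85))) = √(202 + √(-76 + (5 + 19²))) = √(202 + √(-76 + (5 + 361))) = √(202 + √(-76 + 366)) = √(202 + √290)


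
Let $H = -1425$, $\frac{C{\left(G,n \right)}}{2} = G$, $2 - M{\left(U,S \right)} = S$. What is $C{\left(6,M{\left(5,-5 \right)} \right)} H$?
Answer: $-17100$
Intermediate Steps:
$M{\left(U,S \right)} = 2 - S$
$C{\left(G,n \right)} = 2 G$
$C{\left(6,M{\left(5,-5 \right)} \right)} H = 2 \cdot 6 \left(-1425\right) = 12 \left(-1425\right) = -17100$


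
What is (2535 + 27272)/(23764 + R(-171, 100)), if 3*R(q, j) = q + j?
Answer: 89421/71221 ≈ 1.2555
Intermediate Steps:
R(q, j) = j/3 + q/3 (R(q, j) = (q + j)/3 = (j + q)/3 = j/3 + q/3)
(2535 + 27272)/(23764 + R(-171, 100)) = (2535 + 27272)/(23764 + ((⅓)*100 + (⅓)*(-171))) = 29807/(23764 + (100/3 - 57)) = 29807/(23764 - 71/3) = 29807/(71221/3) = 29807*(3/71221) = 89421/71221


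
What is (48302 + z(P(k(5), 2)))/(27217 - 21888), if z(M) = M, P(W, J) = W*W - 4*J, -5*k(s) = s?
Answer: 48295/5329 ≈ 9.0627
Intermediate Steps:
k(s) = -s/5
P(W, J) = W² - 4*J
(48302 + z(P(k(5), 2)))/(27217 - 21888) = (48302 + ((-⅕*5)² - 4*2))/(27217 - 21888) = (48302 + ((-1)² - 8))/5329 = (48302 + (1 - 8))*(1/5329) = (48302 - 7)*(1/5329) = 48295*(1/5329) = 48295/5329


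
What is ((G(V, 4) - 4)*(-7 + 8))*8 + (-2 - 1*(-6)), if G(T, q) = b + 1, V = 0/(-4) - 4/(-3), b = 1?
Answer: -12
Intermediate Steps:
V = 4/3 (V = 0*(-¼) - 4*(-⅓) = 0 + 4/3 = 4/3 ≈ 1.3333)
G(T, q) = 2 (G(T, q) = 1 + 1 = 2)
((G(V, 4) - 4)*(-7 + 8))*8 + (-2 - 1*(-6)) = ((2 - 4)*(-7 + 8))*8 + (-2 - 1*(-6)) = -2*1*8 + (-2 + 6) = -2*8 + 4 = -16 + 4 = -12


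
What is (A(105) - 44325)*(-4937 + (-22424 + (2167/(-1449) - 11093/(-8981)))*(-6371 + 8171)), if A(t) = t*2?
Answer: 367859998478554065/206563 ≈ 1.7809e+12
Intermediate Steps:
A(t) = 2*t
(A(105) - 44325)*(-4937 + (-22424 + (2167/(-1449) - 11093/(-8981)))*(-6371 + 8171)) = (2*105 - 44325)*(-4937 + (-22424 + (2167/(-1449) - 11093/(-8981)))*(-6371 + 8171)) = (210 - 44325)*(-4937 + (-22424 + (2167*(-1/1449) - 11093*(-1/8981)))*1800) = -44115*(-4937 + (-22424 + (-2167/1449 + 11093/8981))*1800) = -44115*(-4937 + (-22424 - 484010/1859067)*1800) = -44115*(-4937 - 41688202418/1859067*1800) = -44115*(-4937 - 8337640483600/206563) = -44115*(-8338660285131/206563) = 367859998478554065/206563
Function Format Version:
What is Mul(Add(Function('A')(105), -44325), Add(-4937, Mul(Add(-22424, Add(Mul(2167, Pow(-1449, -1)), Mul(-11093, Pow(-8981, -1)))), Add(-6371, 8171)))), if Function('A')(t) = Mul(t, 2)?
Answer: Rational(367859998478554065, 206563) ≈ 1.7809e+12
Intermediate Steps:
Function('A')(t) = Mul(2, t)
Mul(Add(Function('A')(105), -44325), Add(-4937, Mul(Add(-22424, Add(Mul(2167, Pow(-1449, -1)), Mul(-11093, Pow(-8981, -1)))), Add(-6371, 8171)))) = Mul(Add(Mul(2, 105), -44325), Add(-4937, Mul(Add(-22424, Add(Mul(2167, Pow(-1449, -1)), Mul(-11093, Pow(-8981, -1)))), Add(-6371, 8171)))) = Mul(Add(210, -44325), Add(-4937, Mul(Add(-22424, Add(Mul(2167, Rational(-1, 1449)), Mul(-11093, Rational(-1, 8981)))), 1800))) = Mul(-44115, Add(-4937, Mul(Add(-22424, Add(Rational(-2167, 1449), Rational(11093, 8981))), 1800))) = Mul(-44115, Add(-4937, Mul(Add(-22424, Rational(-484010, 1859067)), 1800))) = Mul(-44115, Add(-4937, Mul(Rational(-41688202418, 1859067), 1800))) = Mul(-44115, Add(-4937, Rational(-8337640483600, 206563))) = Mul(-44115, Rational(-8338660285131, 206563)) = Rational(367859998478554065, 206563)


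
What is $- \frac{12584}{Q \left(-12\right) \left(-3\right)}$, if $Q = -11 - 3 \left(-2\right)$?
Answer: $\frac{3146}{45} \approx 69.911$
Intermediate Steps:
$Q = -5$ ($Q = -11 - -6 = -11 + 6 = -5$)
$- \frac{12584}{Q \left(-12\right) \left(-3\right)} = - \frac{12584}{\left(-5\right) \left(-12\right) \left(-3\right)} = - \frac{12584}{60 \left(-3\right)} = - \frac{12584}{-180} = \left(-12584\right) \left(- \frac{1}{180}\right) = \frac{3146}{45}$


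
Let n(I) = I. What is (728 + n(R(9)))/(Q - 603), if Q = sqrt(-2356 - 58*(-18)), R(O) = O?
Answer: -444411/364921 - 2948*I*sqrt(82)/364921 ≈ -1.2178 - 0.073154*I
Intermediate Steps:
Q = 4*I*sqrt(82) (Q = sqrt(-2356 + 1044) = sqrt(-1312) = 4*I*sqrt(82) ≈ 36.222*I)
(728 + n(R(9)))/(Q - 603) = (728 + 9)/(4*I*sqrt(82) - 603) = 737/(-603 + 4*I*sqrt(82))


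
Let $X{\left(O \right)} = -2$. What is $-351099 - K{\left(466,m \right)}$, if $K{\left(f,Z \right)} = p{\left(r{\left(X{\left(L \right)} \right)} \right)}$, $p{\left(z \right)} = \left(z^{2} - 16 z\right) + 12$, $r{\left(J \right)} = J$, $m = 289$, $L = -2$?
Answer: $-351147$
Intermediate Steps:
$p{\left(z \right)} = 12 + z^{2} - 16 z$
$K{\left(f,Z \right)} = 48$ ($K{\left(f,Z \right)} = 12 + \left(-2\right)^{2} - -32 = 12 + 4 + 32 = 48$)
$-351099 - K{\left(466,m \right)} = -351099 - 48 = -351147$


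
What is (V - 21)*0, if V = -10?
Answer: 0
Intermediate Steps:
(V - 21)*0 = (-10 - 21)*0 = -31*0 = 0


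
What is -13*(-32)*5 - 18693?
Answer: -16613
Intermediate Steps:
-13*(-32)*5 - 18693 = 416*5 - 18693 = 2080 - 18693 = -16613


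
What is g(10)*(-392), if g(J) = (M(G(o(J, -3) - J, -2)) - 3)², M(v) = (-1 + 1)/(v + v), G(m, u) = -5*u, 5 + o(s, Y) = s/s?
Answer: -3528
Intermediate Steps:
o(s, Y) = -4 (o(s, Y) = -5 + s/s = -5 + 1 = -4)
M(v) = 0 (M(v) = 0/((2*v)) = 0*(1/(2*v)) = 0)
g(J) = 9 (g(J) = (0 - 3)² = (-3)² = 9)
g(10)*(-392) = 9*(-392) = -3528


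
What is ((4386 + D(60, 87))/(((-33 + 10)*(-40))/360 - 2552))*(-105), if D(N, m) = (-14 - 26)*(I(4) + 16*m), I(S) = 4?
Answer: -748062/353 ≈ -2119.2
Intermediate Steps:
D(N, m) = -160 - 640*m (D(N, m) = (-14 - 26)*(4 + 16*m) = -40*(4 + 16*m) = -160 - 640*m)
((4386 + D(60, 87))/(((-33 + 10)*(-40))/360 - 2552))*(-105) = ((4386 + (-160 - 640*87))/(((-33 + 10)*(-40))/360 - 2552))*(-105) = ((4386 + (-160 - 55680))/(-23*(-40)*(1/360) - 2552))*(-105) = ((4386 - 55840)/(920*(1/360) - 2552))*(-105) = -51454/(23/9 - 2552)*(-105) = -51454/(-22945/9)*(-105) = -51454*(-9/22945)*(-105) = (35622/1765)*(-105) = -748062/353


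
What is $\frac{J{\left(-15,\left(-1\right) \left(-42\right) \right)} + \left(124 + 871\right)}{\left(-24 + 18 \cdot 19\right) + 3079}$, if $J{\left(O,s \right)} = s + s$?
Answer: $\frac{1079}{3397} \approx 0.31763$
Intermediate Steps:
$J{\left(O,s \right)} = 2 s$
$\frac{J{\left(-15,\left(-1\right) \left(-42\right) \right)} + \left(124 + 871\right)}{\left(-24 + 18 \cdot 19\right) + 3079} = \frac{2 \left(\left(-1\right) \left(-42\right)\right) + \left(124 + 871\right)}{\left(-24 + 18 \cdot 19\right) + 3079} = \frac{2 \cdot 42 + 995}{\left(-24 + 342\right) + 3079} = \frac{84 + 995}{318 + 3079} = \frac{1079}{3397}$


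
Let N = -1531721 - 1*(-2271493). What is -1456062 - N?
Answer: -2195834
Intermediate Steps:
N = 739772 (N = -1531721 + 2271493 = 739772)
-1456062 - N = -1456062 - 1*739772 = -1456062 - 739772 = -2195834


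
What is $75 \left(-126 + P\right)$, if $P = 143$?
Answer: $1275$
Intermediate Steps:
$75 \left(-126 + P\right) = 75 \left(-126 + 143\right) = 75 \cdot 17 = 1275$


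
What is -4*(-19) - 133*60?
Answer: -7904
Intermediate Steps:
-4*(-19) - 133*60 = 76 - 7980 = -7904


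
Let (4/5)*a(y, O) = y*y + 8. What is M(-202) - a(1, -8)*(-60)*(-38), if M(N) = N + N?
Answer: -26054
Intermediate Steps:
M(N) = 2*N
a(y, O) = 10 + 5*y²/4 (a(y, O) = 5*(y*y + 8)/4 = 5*(y² + 8)/4 = 5*(8 + y²)/4 = 10 + 5*y²/4)
M(-202) - a(1, -8)*(-60)*(-38) = 2*(-202) - (10 + (5/4)*1²)*(-60)*(-38) = -404 - (10 + (5/4)*1)*(-60)*(-38) = -404 - (10 + 5/4)*(-60)*(-38) = -404 - (45/4)*(-60)*(-38) = -404 - (-675)*(-38) = -404 - 1*25650 = -404 - 25650 = -26054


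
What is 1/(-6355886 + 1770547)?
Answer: -1/4585339 ≈ -2.1809e-7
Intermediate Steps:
1/(-6355886 + 1770547) = 1/(-4585339) = -1/4585339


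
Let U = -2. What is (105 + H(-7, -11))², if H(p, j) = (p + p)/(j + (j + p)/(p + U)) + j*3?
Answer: 438244/81 ≈ 5410.4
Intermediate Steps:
H(p, j) = 3*j + 2*p/(j + (j + p)/(-2 + p)) (H(p, j) = (p + p)/(j + (j + p)/(p - 2)) + j*3 = (2*p)/(j + (j + p)/(-2 + p)) + 3*j = 2*p/(j + (j + p)/(-2 + p)) + 3*j = 3*j + 2*p/(j + (j + p)/(-2 + p)))
(105 + H(-7, -11))² = (105 + (-4*(-7) - 3*(-11)² + 2*(-7)² + 3*(-11)*(-7) + 3*(-7)*(-11)²)/(-7 - 1*(-11) - 11*(-7)))² = (105 + (28 - 3*121 + 2*49 + 231 + 3*(-7)*121)/(-7 + 11 + 77))² = (105 + (28 - 363 + 98 + 231 - 2541)/81)² = (105 + (1/81)*(-2547))² = (105 - 283/9)² = (662/9)² = 438244/81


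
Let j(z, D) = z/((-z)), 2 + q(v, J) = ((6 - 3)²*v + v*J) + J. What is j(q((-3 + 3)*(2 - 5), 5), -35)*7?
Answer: -7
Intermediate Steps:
q(v, J) = -2 + J + 9*v + J*v (q(v, J) = -2 + (((6 - 3)²*v + v*J) + J) = -2 + ((3²*v + J*v) + J) = -2 + ((9*v + J*v) + J) = -2 + (J + 9*v + J*v) = -2 + J + 9*v + J*v)
j(z, D) = -1 (j(z, D) = z*(-1/z) = -1)
j(q((-3 + 3)*(2 - 5), 5), -35)*7 = -1*7 = -7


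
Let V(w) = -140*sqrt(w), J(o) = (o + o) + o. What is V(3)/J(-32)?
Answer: 35*sqrt(3)/24 ≈ 2.5259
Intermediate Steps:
J(o) = 3*o (J(o) = 2*o + o = 3*o)
V(3)/J(-32) = (-140*sqrt(3))/((3*(-32))) = -140*sqrt(3)/(-96) = -140*sqrt(3)*(-1/96) = 35*sqrt(3)/24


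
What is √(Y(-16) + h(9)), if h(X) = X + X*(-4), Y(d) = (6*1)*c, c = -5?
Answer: I*√57 ≈ 7.5498*I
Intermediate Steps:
Y(d) = -30 (Y(d) = (6*1)*(-5) = 6*(-5) = -30)
h(X) = -3*X (h(X) = X - 4*X = -3*X)
√(Y(-16) + h(9)) = √(-30 - 3*9) = √(-30 - 27) = √(-57) = I*√57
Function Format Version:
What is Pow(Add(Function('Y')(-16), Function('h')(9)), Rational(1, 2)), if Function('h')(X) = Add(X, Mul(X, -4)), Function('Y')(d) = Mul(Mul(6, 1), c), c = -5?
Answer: Mul(I, Pow(57, Rational(1, 2))) ≈ Mul(7.5498, I)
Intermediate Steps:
Function('Y')(d) = -30 (Function('Y')(d) = Mul(Mul(6, 1), -5) = Mul(6, -5) = -30)
Function('h')(X) = Mul(-3, X) (Function('h')(X) = Add(X, Mul(-4, X)) = Mul(-3, X))
Pow(Add(Function('Y')(-16), Function('h')(9)), Rational(1, 2)) = Pow(Add(-30, Mul(-3, 9)), Rational(1, 2)) = Pow(Add(-30, -27), Rational(1, 2)) = Pow(-57, Rational(1, 2)) = Mul(I, Pow(57, Rational(1, 2)))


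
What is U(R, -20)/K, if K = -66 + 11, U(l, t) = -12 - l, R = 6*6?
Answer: 48/55 ≈ 0.87273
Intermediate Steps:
R = 36
K = -55
U(R, -20)/K = (-12 - 1*36)/(-55) = (-12 - 36)*(-1/55) = -48*(-1/55) = 48/55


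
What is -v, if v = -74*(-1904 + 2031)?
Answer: 9398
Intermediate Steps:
v = -9398 (v = -74*127 = -9398)
-v = -1*(-9398) = 9398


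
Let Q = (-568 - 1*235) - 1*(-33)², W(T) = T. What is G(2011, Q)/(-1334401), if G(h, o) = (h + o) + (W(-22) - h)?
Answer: 1914/1334401 ≈ 0.0014344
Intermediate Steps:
Q = -1892 (Q = (-568 - 235) - 1*1089 = -803 - 1089 = -1892)
G(h, o) = -22 + o (G(h, o) = (h + o) + (-22 - h) = -22 + o)
G(2011, Q)/(-1334401) = (-22 - 1892)/(-1334401) = -1914*(-1/1334401) = 1914/1334401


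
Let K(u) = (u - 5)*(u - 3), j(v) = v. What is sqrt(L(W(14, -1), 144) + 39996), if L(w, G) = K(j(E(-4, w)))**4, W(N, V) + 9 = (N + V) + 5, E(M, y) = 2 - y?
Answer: 6*sqrt(5761111) ≈ 14401.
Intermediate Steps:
K(u) = (-5 + u)*(-3 + u)
W(N, V) = -4 + N + V (W(N, V) = -9 + ((N + V) + 5) = -9 + (5 + N + V) = -4 + N + V)
L(w, G) = (-1 + (2 - w)**2 + 8*w)**4 (L(w, G) = (15 + (2 - w)**2 - 8*(2 - w))**4 = (15 + (2 - w)**2 + (-16 + 8*w))**4 = (-1 + (2 - w)**2 + 8*w)**4)
sqrt(L(W(14, -1), 144) + 39996) = sqrt((-1 + (-2 + (-4 + 14 - 1))**2 + 8*(-4 + 14 - 1))**4 + 39996) = sqrt((-1 + (-2 + 9)**2 + 8*9)**4 + 39996) = sqrt((-1 + 7**2 + 72)**4 + 39996) = sqrt((-1 + 49 + 72)**4 + 39996) = sqrt(120**4 + 39996) = sqrt(207360000 + 39996) = sqrt(207399996) = 6*sqrt(5761111)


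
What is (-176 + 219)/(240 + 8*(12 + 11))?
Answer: 43/424 ≈ 0.10142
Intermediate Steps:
(-176 + 219)/(240 + 8*(12 + 11)) = 43/(240 + 8*23) = 43/(240 + 184) = 43/424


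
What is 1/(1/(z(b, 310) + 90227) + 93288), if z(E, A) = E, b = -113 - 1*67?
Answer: 90047/8400304537 ≈ 1.0719e-5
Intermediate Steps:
b = -180 (b = -113 - 67 = -180)
1/(1/(z(b, 310) + 90227) + 93288) = 1/(1/(-180 + 90227) + 93288) = 1/(1/90047 + 93288) = 1/(8400304537/90047) = 90047/8400304537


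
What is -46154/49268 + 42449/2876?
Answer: 489659607/35423692 ≈ 13.823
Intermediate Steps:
-46154/49268 + 42449/2876 = -46154*1/49268 + 42449*(1/2876) = -23077/24634 + 42449/2876 = 489659607/35423692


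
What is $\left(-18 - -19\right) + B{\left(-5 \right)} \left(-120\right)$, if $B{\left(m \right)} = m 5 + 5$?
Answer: $2401$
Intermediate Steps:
$B{\left(m \right)} = 5 + 5 m$ ($B{\left(m \right)} = 5 m + 5 = 5 + 5 m$)
$\left(-18 - -19\right) + B{\left(-5 \right)} \left(-120\right) = \left(-18 - -19\right) + \left(5 + 5 \left(-5\right)\right) \left(-120\right) = \left(-18 + 19\right) + \left(5 - 25\right) \left(-120\right) = 1 - -2400 = 1 + 2400 = 2401$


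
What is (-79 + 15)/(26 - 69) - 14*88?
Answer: -52912/43 ≈ -1230.5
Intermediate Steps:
(-79 + 15)/(26 - 69) - 14*88 = -64/(-43) - 1232 = -64*(-1/43) - 1232 = 64/43 - 1232 = -52912/43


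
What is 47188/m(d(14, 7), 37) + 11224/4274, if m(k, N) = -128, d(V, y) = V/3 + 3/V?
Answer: -25030605/68384 ≈ -366.03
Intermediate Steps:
d(V, y) = 3/V + V/3 (d(V, y) = V*(1/3) + 3/V = V/3 + 3/V = 3/V + V/3)
47188/m(d(14, 7), 37) + 11224/4274 = 47188/(-128) + 11224/4274 = 47188*(-1/128) + 11224*(1/4274) = -11797/32 + 5612/2137 = -25030605/68384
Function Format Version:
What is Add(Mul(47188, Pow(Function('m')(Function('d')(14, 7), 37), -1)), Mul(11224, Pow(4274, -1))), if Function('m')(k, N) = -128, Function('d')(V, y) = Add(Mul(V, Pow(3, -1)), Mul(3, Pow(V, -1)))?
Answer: Rational(-25030605, 68384) ≈ -366.03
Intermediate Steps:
Function('d')(V, y) = Add(Mul(3, Pow(V, -1)), Mul(Rational(1, 3), V)) (Function('d')(V, y) = Add(Mul(V, Rational(1, 3)), Mul(3, Pow(V, -1))) = Add(Mul(Rational(1, 3), V), Mul(3, Pow(V, -1))) = Add(Mul(3, Pow(V, -1)), Mul(Rational(1, 3), V)))
Add(Mul(47188, Pow(Function('m')(Function('d')(14, 7), 37), -1)), Mul(11224, Pow(4274, -1))) = Add(Mul(47188, Pow(-128, -1)), Mul(11224, Pow(4274, -1))) = Add(Mul(47188, Rational(-1, 128)), Mul(11224, Rational(1, 4274))) = Add(Rational(-11797, 32), Rational(5612, 2137)) = Rational(-25030605, 68384)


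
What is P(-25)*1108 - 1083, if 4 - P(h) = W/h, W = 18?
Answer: 103669/25 ≈ 4146.8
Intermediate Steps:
P(h) = 4 - 18/h
P(-25)*1108 - 1083 = (4 - 18/(-25))*1108 - 1083 = (4 - 18*(-1/25))*1108 - 1083 = (4 + 18/25)*1108 - 1083 = (118/25)*1108 - 1083 = 130744/25 - 1083 = 103669/25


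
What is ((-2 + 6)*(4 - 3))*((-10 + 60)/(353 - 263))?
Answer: 20/9 ≈ 2.2222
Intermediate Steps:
((-2 + 6)*(4 - 3))*((-10 + 60)/(353 - 263)) = (4*1)*(50/90) = 4*(50*(1/90)) = 4*(5/9) = 20/9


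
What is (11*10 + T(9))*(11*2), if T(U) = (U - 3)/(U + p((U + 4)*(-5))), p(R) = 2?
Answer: 2432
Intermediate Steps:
T(U) = (-3 + U)/(2 + U) (T(U) = (U - 3)/(U + 2) = (-3 + U)/(2 + U))
(11*10 + T(9))*(11*2) = (11*10 + (-3 + 9)/(2 + 9))*(11*2) = (110 + 6/11)*22 = (1216/11)*22 = 2432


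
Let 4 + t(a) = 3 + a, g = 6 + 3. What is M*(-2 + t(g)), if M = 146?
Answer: 876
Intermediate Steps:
g = 9
t(a) = -1 + a (t(a) = -4 + (3 + a) = -1 + a)
M*(-2 + t(g)) = 146*(-2 + (-1 + 9)) = 146*(-2 + 8) = 146*6 = 876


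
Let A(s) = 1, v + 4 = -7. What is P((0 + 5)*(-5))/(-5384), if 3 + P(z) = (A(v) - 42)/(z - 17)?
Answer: 85/226128 ≈ 0.00037589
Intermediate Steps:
v = -11 (v = -4 - 7 = -11)
P(z) = -3 - 41/(-17 + z) (P(z) = -3 + (1 - 42)/(z - 17) = -3 - 41/(-17 + z))
P((0 + 5)*(-5))/(-5384) = ((10 - 3*(0 + 5)*(-5))/(-17 + (0 + 5)*(-5)))/(-5384) = ((10 - 15*(-5))/(-17 + 5*(-5)))*(-1/5384) = ((10 - 3*(-25))/(-17 - 25))*(-1/5384) = ((10 + 75)/(-42))*(-1/5384) = -1/42*85*(-1/5384) = -85/42*(-1/5384) = 85/226128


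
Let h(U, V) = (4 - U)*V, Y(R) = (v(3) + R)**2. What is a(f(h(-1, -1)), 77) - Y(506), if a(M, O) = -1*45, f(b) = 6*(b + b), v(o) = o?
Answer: -259126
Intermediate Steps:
Y(R) = (3 + R)**2
h(U, V) = V*(4 - U)
f(b) = 12*b (f(b) = 6*(2*b) = 12*b)
a(M, O) = -45
a(f(h(-1, -1)), 77) - Y(506) = -45 - (3 + 506)**2 = -45 - 1*509**2 = -45 - 1*259081 = -45 - 259081 = -259126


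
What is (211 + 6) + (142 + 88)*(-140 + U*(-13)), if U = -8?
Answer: -8063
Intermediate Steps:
(211 + 6) + (142 + 88)*(-140 + U*(-13)) = (211 + 6) + (142 + 88)*(-140 - 8*(-13)) = 217 + 230*(-140 + 104) = 217 + 230*(-36) = 217 - 8280 = -8063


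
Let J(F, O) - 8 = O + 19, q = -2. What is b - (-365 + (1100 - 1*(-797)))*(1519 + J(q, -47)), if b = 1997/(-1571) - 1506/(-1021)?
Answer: -3683513676799/1603991 ≈ -2.2965e+6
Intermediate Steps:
J(F, O) = 27 + O (J(F, O) = 8 + (O + 19) = 8 + (19 + O) = 27 + O)
b = 326989/1603991 (b = 1997*(-1/1571) - 1506*(-1/1021) = -1997/1571 + 1506/1021 = 326989/1603991 ≈ 0.20386)
b - (-365 + (1100 - 1*(-797)))*(1519 + J(q, -47)) = 326989/1603991 - (-365 + (1100 - 1*(-797)))*(1519 + (27 - 47)) = 326989/1603991 - (-365 + (1100 + 797))*(1519 - 20) = 326989/1603991 - (-365 + 1897)*1499 = 326989/1603991 - 1532*1499 = 326989/1603991 - 1*2296468 = 326989/1603991 - 2296468 = -3683513676799/1603991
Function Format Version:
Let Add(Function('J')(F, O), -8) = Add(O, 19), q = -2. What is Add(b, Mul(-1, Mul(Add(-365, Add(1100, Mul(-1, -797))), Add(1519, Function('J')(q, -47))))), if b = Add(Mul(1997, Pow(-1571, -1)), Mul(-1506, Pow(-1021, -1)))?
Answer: Rational(-3683513676799, 1603991) ≈ -2.2965e+6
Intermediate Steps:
Function('J')(F, O) = Add(27, O) (Function('J')(F, O) = Add(8, Add(O, 19)) = Add(8, Add(19, O)) = Add(27, O))
b = Rational(326989, 1603991) (b = Add(Mul(1997, Rational(-1, 1571)), Mul(-1506, Rational(-1, 1021))) = Add(Rational(-1997, 1571), Rational(1506, 1021)) = Rational(326989, 1603991) ≈ 0.20386)
Add(b, Mul(-1, Mul(Add(-365, Add(1100, Mul(-1, -797))), Add(1519, Function('J')(q, -47))))) = Add(Rational(326989, 1603991), Mul(-1, Mul(Add(-365, Add(1100, Mul(-1, -797))), Add(1519, Add(27, -47))))) = Add(Rational(326989, 1603991), Mul(-1, Mul(Add(-365, Add(1100, 797)), Add(1519, -20)))) = Add(Rational(326989, 1603991), Mul(-1, Mul(Add(-365, 1897), 1499))) = Add(Rational(326989, 1603991), Mul(-1, Mul(1532, 1499))) = Add(Rational(326989, 1603991), Mul(-1, 2296468)) = Add(Rational(326989, 1603991), -2296468) = Rational(-3683513676799, 1603991)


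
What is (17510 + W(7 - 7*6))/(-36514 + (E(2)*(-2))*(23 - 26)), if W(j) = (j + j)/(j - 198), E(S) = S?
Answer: -2039950/4252483 ≈ -0.47971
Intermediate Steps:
W(j) = 2*j/(-198 + j) (W(j) = (2*j)/(-198 + j) = 2*j/(-198 + j))
(17510 + W(7 - 7*6))/(-36514 + (E(2)*(-2))*(23 - 26)) = (17510 + 2*(7 - 7*6)/(-198 + (7 - 7*6)))/(-36514 + (2*(-2))*(23 - 26)) = (17510 + 2*(7 - 42)/(-198 + (7 - 42)))/(-36514 - 4*(-3)) = (17510 + 2*(-35)/(-198 - 35))/(-36514 + 12) = (17510 + 2*(-35)/(-233))/(-36502) = (17510 + 2*(-35)*(-1/233))*(-1/36502) = (17510 + 70/233)*(-1/36502) = (4079900/233)*(-1/36502) = -2039950/4252483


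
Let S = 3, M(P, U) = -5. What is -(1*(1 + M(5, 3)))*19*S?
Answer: 228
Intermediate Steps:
-(1*(1 + M(5, 3)))*19*S = -(1*(1 - 5))*19*3 = -(1*(-4))*19*3 = -(-4*19)*3 = -(-76)*3 = -1*(-228) = 228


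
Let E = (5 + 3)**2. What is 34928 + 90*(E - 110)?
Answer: 30788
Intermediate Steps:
E = 64 (E = 8**2 = 64)
34928 + 90*(E - 110) = 34928 + 90*(64 - 110) = 34928 + 90*(-46) = 34928 - 4140 = 30788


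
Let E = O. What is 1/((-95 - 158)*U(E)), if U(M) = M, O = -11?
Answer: 1/2783 ≈ 0.00035932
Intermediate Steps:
E = -11
1/((-95 - 158)*U(E)) = 1/((-95 - 158)*(-11)) = 1/(-253*(-11)) = 1/2783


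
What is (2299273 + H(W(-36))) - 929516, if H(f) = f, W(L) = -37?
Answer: 1369720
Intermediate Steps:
(2299273 + H(W(-36))) - 929516 = (2299273 - 37) - 929516 = 2299236 - 929516 = 1369720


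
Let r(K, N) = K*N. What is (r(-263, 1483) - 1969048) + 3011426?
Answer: 652349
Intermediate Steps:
(r(-263, 1483) - 1969048) + 3011426 = (-263*1483 - 1969048) + 3011426 = (-390029 - 1969048) + 3011426 = -2359077 + 3011426 = 652349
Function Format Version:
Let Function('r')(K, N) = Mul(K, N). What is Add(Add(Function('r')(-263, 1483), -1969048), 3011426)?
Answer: 652349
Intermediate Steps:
Add(Add(Function('r')(-263, 1483), -1969048), 3011426) = Add(Add(Mul(-263, 1483), -1969048), 3011426) = Add(Add(-390029, -1969048), 3011426) = Add(-2359077, 3011426) = 652349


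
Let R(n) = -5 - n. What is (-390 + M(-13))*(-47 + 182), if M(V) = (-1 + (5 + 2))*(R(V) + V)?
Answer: -56700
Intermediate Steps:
M(V) = -30 (M(V) = (-1 + (5 + 2))*((-5 - V) + V) = (-1 + 7)*(-5) = 6*(-5) = -30)
(-390 + M(-13))*(-47 + 182) = (-390 - 30)*(-47 + 182) = -420*135 = -56700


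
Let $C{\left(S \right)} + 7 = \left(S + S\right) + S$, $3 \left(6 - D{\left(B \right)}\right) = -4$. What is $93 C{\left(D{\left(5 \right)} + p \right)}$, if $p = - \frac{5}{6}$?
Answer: $\frac{2325}{2} \approx 1162.5$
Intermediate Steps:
$D{\left(B \right)} = \frac{22}{3}$ ($D{\left(B \right)} = 6 - - \frac{4}{3} = 6 + \frac{4}{3} = \frac{22}{3}$)
$p = - \frac{5}{6}$ ($p = \left(-5\right) \frac{1}{6} = - \frac{5}{6} \approx -0.83333$)
$C{\left(S \right)} = -7 + 3 S$ ($C{\left(S \right)} = -7 + \left(\left(S + S\right) + S\right) = -7 + \left(2 S + S\right) = -7 + 3 S$)
$93 C{\left(D{\left(5 \right)} + p \right)} = 93 \left(-7 + 3 \left(\frac{22}{3} - \frac{5}{6}\right)\right) = 93 \left(-7 + 3 \cdot \frac{13}{2}\right) = 93 \left(-7 + \frac{39}{2}\right) = 93 \cdot \frac{25}{2} = \frac{2325}{2}$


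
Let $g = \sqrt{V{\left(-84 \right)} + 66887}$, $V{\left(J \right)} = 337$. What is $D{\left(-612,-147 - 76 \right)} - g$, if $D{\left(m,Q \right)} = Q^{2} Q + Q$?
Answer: $-11089790 - 2 \sqrt{16806} \approx -1.109 \cdot 10^{7}$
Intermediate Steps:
$D{\left(m,Q \right)} = Q + Q^{3}$ ($D{\left(m,Q \right)} = Q^{3} + Q = Q + Q^{3}$)
$g = 2 \sqrt{16806}$ ($g = \sqrt{337 + 66887} = \sqrt{67224} = 2 \sqrt{16806} \approx 259.28$)
$D{\left(-612,-147 - 76 \right)} - g = \left(\left(-147 - 76\right) + \left(-147 - 76\right)^{3}\right) - 2 \sqrt{16806} = \left(-223 + \left(-223\right)^{3}\right) - 2 \sqrt{16806} = \left(-223 - 11089567\right) - 2 \sqrt{16806} = -11089790 - 2 \sqrt{16806}$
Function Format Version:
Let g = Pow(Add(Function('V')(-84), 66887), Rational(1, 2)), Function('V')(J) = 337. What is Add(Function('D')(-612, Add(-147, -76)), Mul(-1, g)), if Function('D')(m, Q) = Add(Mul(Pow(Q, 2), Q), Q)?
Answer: Add(-11089790, Mul(-2, Pow(16806, Rational(1, 2)))) ≈ -1.1090e+7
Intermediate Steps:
Function('D')(m, Q) = Add(Q, Pow(Q, 3)) (Function('D')(m, Q) = Add(Pow(Q, 3), Q) = Add(Q, Pow(Q, 3)))
g = Mul(2, Pow(16806, Rational(1, 2))) (g = Pow(Add(337, 66887), Rational(1, 2)) = Pow(67224, Rational(1, 2)) = Mul(2, Pow(16806, Rational(1, 2))) ≈ 259.28)
Add(Function('D')(-612, Add(-147, -76)), Mul(-1, g)) = Add(Add(Add(-147, -76), Pow(Add(-147, -76), 3)), Mul(-1, Mul(2, Pow(16806, Rational(1, 2))))) = Add(Add(-223, Pow(-223, 3)), Mul(-2, Pow(16806, Rational(1, 2)))) = Add(Add(-223, -11089567), Mul(-2, Pow(16806, Rational(1, 2)))) = Add(-11089790, Mul(-2, Pow(16806, Rational(1, 2))))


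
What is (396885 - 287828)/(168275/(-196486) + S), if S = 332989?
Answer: 21428173702/65427508379 ≈ 0.32751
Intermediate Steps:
(396885 - 287828)/(168275/(-196486) + S) = (396885 - 287828)/(168275/(-196486) + 332989) = 109057/(168275*(-1/196486) + 332989) = 109057/(-168275/196486 + 332989) = 109057/(65427508379/196486) = 109057*(196486/65427508379) = 21428173702/65427508379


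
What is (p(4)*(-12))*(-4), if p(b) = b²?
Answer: 768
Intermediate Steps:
(p(4)*(-12))*(-4) = (4²*(-12))*(-4) = (16*(-12))*(-4) = -192*(-4) = 768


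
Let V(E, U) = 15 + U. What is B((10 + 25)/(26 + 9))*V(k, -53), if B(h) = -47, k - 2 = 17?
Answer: 1786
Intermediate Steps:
k = 19 (k = 2 + 17 = 19)
B((10 + 25)/(26 + 9))*V(k, -53) = -47*(15 - 53) = -47*(-38) = 1786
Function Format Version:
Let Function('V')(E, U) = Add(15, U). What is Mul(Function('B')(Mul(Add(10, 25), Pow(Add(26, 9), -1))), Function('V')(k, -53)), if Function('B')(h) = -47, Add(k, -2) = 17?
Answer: 1786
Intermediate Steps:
k = 19 (k = Add(2, 17) = 19)
Mul(Function('B')(Mul(Add(10, 25), Pow(Add(26, 9), -1))), Function('V')(k, -53)) = Mul(-47, Add(15, -53)) = Mul(-47, -38) = 1786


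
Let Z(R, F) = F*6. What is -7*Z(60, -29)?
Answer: 1218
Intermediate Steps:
Z(R, F) = 6*F
-7*Z(60, -29) = -42*(-29) = -7*(-174) = 1218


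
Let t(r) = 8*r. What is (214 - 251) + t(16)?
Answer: 91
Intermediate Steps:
(214 - 251) + t(16) = (214 - 251) + 8*16 = -37 + 128 = 91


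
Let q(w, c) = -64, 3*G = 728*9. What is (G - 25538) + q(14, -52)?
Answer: -23418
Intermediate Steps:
G = 2184 (G = (728*9)/3 = (⅓)*6552 = 2184)
(G - 25538) + q(14, -52) = (2184 - 25538) - 64 = -23354 - 64 = -23418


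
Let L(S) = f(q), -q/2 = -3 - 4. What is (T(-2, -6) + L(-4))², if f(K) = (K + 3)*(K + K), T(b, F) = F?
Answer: 220900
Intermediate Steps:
q = 14 (q = -2*(-3 - 4) = -2*(-7) = 14)
f(K) = 2*K*(3 + K) (f(K) = (3 + K)*(2*K) = 2*K*(3 + K))
L(S) = 476 (L(S) = 2*14*(3 + 14) = 2*14*17 = 476)
(T(-2, -6) + L(-4))² = (-6 + 476)² = 470² = 220900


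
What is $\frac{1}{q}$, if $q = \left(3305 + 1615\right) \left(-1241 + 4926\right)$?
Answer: $\frac{1}{18130200} \approx 5.5157 \cdot 10^{-8}$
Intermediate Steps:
$q = 18130200$ ($q = 4920 \cdot 3685 = 18130200$)
$\frac{1}{q} = \frac{1}{18130200}$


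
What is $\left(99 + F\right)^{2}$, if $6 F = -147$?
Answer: $\frac{22201}{4} \approx 5550.3$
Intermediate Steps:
$F = - \frac{49}{2}$ ($F = \frac{1}{6} \left(-147\right) = - \frac{49}{2} \approx -24.5$)
$\left(99 + F\right)^{2} = \left(99 - \frac{49}{2}\right)^{2} = \left(\frac{149}{2}\right)^{2} = \frac{22201}{4}$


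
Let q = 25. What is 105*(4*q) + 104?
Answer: 10604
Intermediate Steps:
105*(4*q) + 104 = 105*(4*25) + 104 = 105*100 + 104 = 10500 + 104 = 10604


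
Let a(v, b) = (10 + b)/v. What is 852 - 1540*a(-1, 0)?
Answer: 16252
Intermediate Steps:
a(v, b) = (10 + b)/v
852 - 1540*a(-1, 0) = 852 - 1540*(10 + 0)/(-1) = 852 - (-1540)*10 = 852 - 1540*(-10) = 852 + 15400 = 16252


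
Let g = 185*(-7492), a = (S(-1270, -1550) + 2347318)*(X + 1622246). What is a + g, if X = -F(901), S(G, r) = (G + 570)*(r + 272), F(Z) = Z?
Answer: 5256266153690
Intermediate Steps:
S(G, r) = (272 + r)*(570 + G) (S(G, r) = (570 + G)*(272 + r) = (272 + r)*(570 + G))
X = -901 (X = -1*901 = -901)
a = 5256267539710 (a = ((155040 + 272*(-1270) + 570*(-1550) - 1270*(-1550)) + 2347318)*(-901 + 1622246) = ((155040 - 345440 - 883500 + 1968500) + 2347318)*1621345 = (894600 + 2347318)*1621345 = 3241918*1621345 = 5256267539710)
g = -1386020
a + g = 5256267539710 - 1386020 = 5256266153690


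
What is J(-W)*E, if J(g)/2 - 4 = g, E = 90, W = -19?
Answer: 4140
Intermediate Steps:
J(g) = 8 + 2*g
J(-W)*E = (8 + 2*(-1*(-19)))*90 = (8 + 2*19)*90 = (8 + 38)*90 = 46*90 = 4140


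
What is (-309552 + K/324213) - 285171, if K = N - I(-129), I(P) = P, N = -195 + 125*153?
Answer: -64272302980/108071 ≈ -5.9472e+5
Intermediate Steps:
N = 18930 (N = -195 + 19125 = 18930)
K = 19059 (K = 18930 - 1*(-129) = 18930 + 129 = 19059)
(-309552 + K/324213) - 285171 = (-309552 + 19059/324213) - 285171 = (-309552 + 19059*(1/324213)) - 285171 = (-309552 + 6353/108071) - 285171 = -33453587839/108071 - 285171 = -64272302980/108071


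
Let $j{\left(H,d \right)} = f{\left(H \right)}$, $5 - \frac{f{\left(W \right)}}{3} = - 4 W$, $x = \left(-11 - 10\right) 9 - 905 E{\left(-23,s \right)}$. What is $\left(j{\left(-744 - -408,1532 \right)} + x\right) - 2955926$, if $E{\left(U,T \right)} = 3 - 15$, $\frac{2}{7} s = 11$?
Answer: $-2949272$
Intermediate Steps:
$s = \frac{77}{2}$ ($s = \frac{7}{2} \cdot 11 = \frac{77}{2} \approx 38.5$)
$E{\left(U,T \right)} = -12$ ($E{\left(U,T \right)} = 3 - 15 = -12$)
$x = 10671$ ($x = \left(-11 - 10\right) 9 - -10860 = \left(-21\right) 9 + 10860 = -189 + 10860 = 10671$)
$f{\left(W \right)} = 15 + 12 W$ ($f{\left(W \right)} = 15 - 3 \left(- 4 W\right) = 15 + 12 W$)
$j{\left(H,d \right)} = 15 + 12 H$
$\left(j{\left(-744 - -408,1532 \right)} + x\right) - 2955926 = \left(\left(15 + 12 \left(-744 - -408\right)\right) + 10671\right) - 2955926 = \left(\left(15 + 12 \left(-744 + 408\right)\right) + 10671\right) - 2955926 = \left(\left(15 + 12 \left(-336\right)\right) + 10671\right) - 2955926 = \left(\left(15 - 4032\right) + 10671\right) - 2955926 = \left(-4017 + 10671\right) - 2955926 = 6654 - 2955926 = -2949272$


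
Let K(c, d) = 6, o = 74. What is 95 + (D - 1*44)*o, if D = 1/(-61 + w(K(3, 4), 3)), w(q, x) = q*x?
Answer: -135997/43 ≈ -3162.7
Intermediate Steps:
D = -1/43 (D = 1/(-61 + 6*3) = 1/(-61 + 18) = 1/(-43) = -1/43 ≈ -0.023256)
95 + (D - 1*44)*o = 95 + (-1/43 - 1*44)*74 = 95 + (-1/43 - 44)*74 = 95 - 1893/43*74 = 95 - 140082/43 = -135997/43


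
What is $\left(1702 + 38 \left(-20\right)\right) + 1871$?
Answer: $2813$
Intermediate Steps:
$\left(1702 + 38 \left(-20\right)\right) + 1871 = \left(1702 - 760\right) + 1871 = 942 + 1871 = 2813$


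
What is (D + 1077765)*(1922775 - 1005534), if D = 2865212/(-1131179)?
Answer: 159749610660427749/161597 ≈ 9.8857e+11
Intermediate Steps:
D = -409316/161597 (D = 2865212*(-1/1131179) = -409316/161597 ≈ -2.5329)
(D + 1077765)*(1922775 - 1005534) = (-409316/161597 + 1077765)*(1922775 - 1005534) = (174163181389/161597)*917241 = 159749610660427749/161597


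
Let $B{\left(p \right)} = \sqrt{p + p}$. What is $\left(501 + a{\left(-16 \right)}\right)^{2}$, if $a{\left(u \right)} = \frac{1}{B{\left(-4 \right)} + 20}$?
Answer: $\frac{- 98412433 i + 20082084 \sqrt{2}}{8 \left(- 49 i + 10 \sqrt{2}\right)} \approx 2.5105 \cdot 10^{5} - 6.947 i$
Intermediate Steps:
$B{\left(p \right)} = \sqrt{2} \sqrt{p}$ ($B{\left(p \right)} = \sqrt{2 p} = \sqrt{2} \sqrt{p}$)
$a{\left(u \right)} = \frac{1}{20 + 2 i \sqrt{2}}$ ($a{\left(u \right)} = \frac{1}{\sqrt{2} \sqrt{-4} + 20} = \frac{1}{\sqrt{2} \cdot 2 i + 20} = \frac{1}{2 i \sqrt{2} + 20} = \frac{1}{20 + 2 i \sqrt{2}}$)
$\left(501 + a{\left(-16 \right)}\right)^{2} = \left(501 + \left(\frac{5}{102} - \frac{i \sqrt{2}}{204}\right)\right)^{2} = \left(\frac{51107}{102} - \frac{i \sqrt{2}}{204}\right)^{2}$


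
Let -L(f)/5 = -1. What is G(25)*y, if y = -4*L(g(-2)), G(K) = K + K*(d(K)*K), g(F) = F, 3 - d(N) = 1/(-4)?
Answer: -41125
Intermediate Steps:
d(N) = 13/4 (d(N) = 3 - 1/(-4) = 3 - 1*(-1/4) = 3 + 1/4 = 13/4)
L(f) = 5 (L(f) = -5*(-1) = 5)
G(K) = K + 13*K**2/4 (G(K) = K + K*(13*K/4) = K + 13*K**2/4)
y = -20 (y = -4*5 = -20)
G(25)*y = ((1/4)*25*(4 + 13*25))*(-20) = ((1/4)*25*(4 + 325))*(-20) = ((1/4)*25*329)*(-20) = (8225/4)*(-20) = -41125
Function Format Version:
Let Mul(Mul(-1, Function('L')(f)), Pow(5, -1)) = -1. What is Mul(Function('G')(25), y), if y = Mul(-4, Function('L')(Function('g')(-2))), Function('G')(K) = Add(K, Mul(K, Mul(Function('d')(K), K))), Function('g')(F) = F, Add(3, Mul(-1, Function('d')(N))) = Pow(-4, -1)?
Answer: -41125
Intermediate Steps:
Function('d')(N) = Rational(13, 4) (Function('d')(N) = Add(3, Mul(-1, Pow(-4, -1))) = Add(3, Mul(-1, Rational(-1, 4))) = Add(3, Rational(1, 4)) = Rational(13, 4))
Function('L')(f) = 5 (Function('L')(f) = Mul(-5, -1) = 5)
Function('G')(K) = Add(K, Mul(Rational(13, 4), Pow(K, 2))) (Function('G')(K) = Add(K, Mul(K, Mul(Rational(13, 4), K))) = Add(K, Mul(Rational(13, 4), Pow(K, 2))))
y = -20 (y = Mul(-4, 5) = -20)
Mul(Function('G')(25), y) = Mul(Mul(Rational(1, 4), 25, Add(4, Mul(13, 25))), -20) = Mul(Mul(Rational(1, 4), 25, Add(4, 325)), -20) = Mul(Mul(Rational(1, 4), 25, 329), -20) = Mul(Rational(8225, 4), -20) = -41125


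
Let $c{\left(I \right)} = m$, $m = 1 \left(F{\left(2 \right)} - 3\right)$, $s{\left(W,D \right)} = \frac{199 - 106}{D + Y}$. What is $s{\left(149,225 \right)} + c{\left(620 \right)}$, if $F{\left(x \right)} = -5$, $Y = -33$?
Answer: $- \frac{481}{64} \approx -7.5156$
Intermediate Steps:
$s{\left(W,D \right)} = \frac{93}{-33 + D}$ ($s{\left(W,D \right)} = \frac{199 - 106}{D - 33} = \frac{93}{-33 + D}$)
$m = -8$ ($m = 1 \left(-5 - 3\right) = 1 \left(-8\right) = -8$)
$c{\left(I \right)} = -8$
$s{\left(149,225 \right)} + c{\left(620 \right)} = \frac{93}{-33 + 225} - 8 = \frac{93}{192} - 8 = 93 \cdot \frac{1}{192} - 8 = \frac{31}{64} - 8 = - \frac{481}{64}$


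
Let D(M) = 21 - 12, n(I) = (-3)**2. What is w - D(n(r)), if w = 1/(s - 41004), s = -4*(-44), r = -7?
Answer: -367453/40828 ≈ -9.0000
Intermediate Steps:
n(I) = 9
s = 176
D(M) = 9
w = -1/40828 (w = 1/(176 - 41004) = 1/(-40828) = -1/40828 ≈ -2.4493e-5)
w - D(n(r)) = -1/40828 - 1*9 = -1/40828 - 9 = -367453/40828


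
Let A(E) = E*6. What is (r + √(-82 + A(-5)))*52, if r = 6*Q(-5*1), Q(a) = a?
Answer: -1560 + 208*I*√7 ≈ -1560.0 + 550.32*I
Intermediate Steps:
A(E) = 6*E
r = -30 (r = 6*(-5*1) = 6*(-5) = -30)
(r + √(-82 + A(-5)))*52 = (-30 + √(-82 + 6*(-5)))*52 = (-30 + √(-82 - 30))*52 = (-30 + √(-112))*52 = (-30 + 4*I*√7)*52 = -1560 + 208*I*√7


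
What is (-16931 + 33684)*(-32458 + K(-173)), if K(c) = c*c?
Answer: -42368337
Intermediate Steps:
K(c) = c**2
(-16931 + 33684)*(-32458 + K(-173)) = (-16931 + 33684)*(-32458 + (-173)**2) = 16753*(-32458 + 29929) = 16753*(-2529) = -42368337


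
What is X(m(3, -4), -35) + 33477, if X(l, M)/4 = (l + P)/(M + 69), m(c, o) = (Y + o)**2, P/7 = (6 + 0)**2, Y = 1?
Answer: 569631/17 ≈ 33508.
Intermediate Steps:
P = 252 (P = 7*(6 + 0)**2 = 7*6**2 = 7*36 = 252)
m(c, o) = (1 + o)**2
X(l, M) = 4*(252 + l)/(69 + M) (X(l, M) = 4*((l + 252)/(M + 69)) = 4*((252 + l)/(69 + M)) = 4*(252 + l)/(69 + M))
X(m(3, -4), -35) + 33477 = 4*(252 + (1 - 4)**2)/(69 - 35) + 33477 = 4*(252 + (-3)**2)/34 + 33477 = 4*(1/34)*(252 + 9) + 33477 = 4*(1/34)*261 + 33477 = 522/17 + 33477 = 569631/17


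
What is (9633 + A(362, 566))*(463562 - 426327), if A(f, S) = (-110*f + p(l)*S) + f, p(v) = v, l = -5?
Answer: -1215908925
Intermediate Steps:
A(f, S) = -109*f - 5*S (A(f, S) = (-110*f - 5*S) + f = -109*f - 5*S)
(9633 + A(362, 566))*(463562 - 426327) = (9633 + (-109*362 - 5*566))*(463562 - 426327) = (9633 + (-39458 - 2830))*37235 = (9633 - 42288)*37235 = -32655*37235 = -1215908925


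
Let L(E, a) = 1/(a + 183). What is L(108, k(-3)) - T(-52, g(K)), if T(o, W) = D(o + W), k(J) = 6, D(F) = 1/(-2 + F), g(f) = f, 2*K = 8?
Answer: 239/9450 ≈ 0.025291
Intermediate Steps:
K = 4 (K = (1/2)*8 = 4)
T(o, W) = 1/(-2 + W + o) (T(o, W) = 1/(-2 + (o + W)) = 1/(-2 + (W + o)) = 1/(-2 + W + o))
L(E, a) = 1/(183 + a)
L(108, k(-3)) - T(-52, g(K)) = 1/(183 + 6) - 1/(-2 + 4 - 52) = 1/189 - 1/(-50) = 1/189 - 1*(-1/50) = 1/189 + 1/50 = 239/9450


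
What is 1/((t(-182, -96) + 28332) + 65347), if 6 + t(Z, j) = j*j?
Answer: 1/102889 ≈ 9.7192e-6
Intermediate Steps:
t(Z, j) = -6 + j² (t(Z, j) = -6 + j*j = -6 + j²)
1/((t(-182, -96) + 28332) + 65347) = 1/(((-6 + (-96)²) + 28332) + 65347) = 1/(((-6 + 9216) + 28332) + 65347) = 1/((9210 + 28332) + 65347) = 1/(37542 + 65347) = 1/102889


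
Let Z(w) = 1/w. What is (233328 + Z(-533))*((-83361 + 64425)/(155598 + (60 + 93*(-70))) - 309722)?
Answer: -159581017678365356/2208219 ≈ -7.2267e+10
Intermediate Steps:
(233328 + Z(-533))*((-83361 + 64425)/(155598 + (60 + 93*(-70))) - 309722) = (233328 + 1/(-533))*((-83361 + 64425)/(155598 + (60 + 93*(-70))) - 309722) = (233328 - 1/533)*(-18936/(155598 + (60 - 6510)) - 309722) = 124363823*(-18936/(155598 - 6450) - 309722)/533 = 124363823*(-18936/149148 - 309722)/533 = 124363823*(-18936*1/149148 - 309722)/533 = 124363823*(-526/4143 - 309722)/533 = (124363823/533)*(-1283178772/4143) = -159581017678365356/2208219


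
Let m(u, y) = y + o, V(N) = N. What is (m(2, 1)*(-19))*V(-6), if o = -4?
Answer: -342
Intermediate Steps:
m(u, y) = -4 + y (m(u, y) = y - 4 = -4 + y)
(m(2, 1)*(-19))*V(-6) = ((-4 + 1)*(-19))*(-6) = -3*(-19)*(-6) = 57*(-6) = -342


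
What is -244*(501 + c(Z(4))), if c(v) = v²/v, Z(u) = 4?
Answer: -123220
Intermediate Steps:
c(v) = v
-244*(501 + c(Z(4))) = -244*(501 + 4) = -244*505 = -123220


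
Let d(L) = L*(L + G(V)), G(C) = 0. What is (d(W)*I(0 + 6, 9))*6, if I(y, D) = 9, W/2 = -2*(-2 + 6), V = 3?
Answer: 13824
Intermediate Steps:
W = -16 (W = 2*(-2*(-2 + 6)) = 2*(-2*4) = 2*(-8) = -16)
d(L) = L² (d(L) = L*(L + 0) = L*L = L²)
(d(W)*I(0 + 6, 9))*6 = ((-16)²*9)*6 = (256*9)*6 = 2304*6 = 13824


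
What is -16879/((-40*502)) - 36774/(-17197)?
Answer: 1028690083/345315760 ≈ 2.9790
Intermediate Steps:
-16879/((-40*502)) - 36774/(-17197) = -16879/(-20080) - 36774*(-1/17197) = -16879*(-1/20080) + 36774/17197 = 16879/20080 + 36774/17197 = 1028690083/345315760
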